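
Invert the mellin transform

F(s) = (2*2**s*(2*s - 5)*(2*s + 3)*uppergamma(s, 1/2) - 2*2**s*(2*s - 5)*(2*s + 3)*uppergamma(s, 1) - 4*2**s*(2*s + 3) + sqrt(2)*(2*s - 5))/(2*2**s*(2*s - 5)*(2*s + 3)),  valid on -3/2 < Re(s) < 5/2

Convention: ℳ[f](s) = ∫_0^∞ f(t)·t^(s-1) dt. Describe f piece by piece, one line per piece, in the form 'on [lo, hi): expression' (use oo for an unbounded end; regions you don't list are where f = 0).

on [0, 1/2): t**(3/2)
on [1/2, 1): exp(-t)
on [1, oo): t**(-5/2)

f breaks at 1/2, 1 into 3 integrals to sum
∫ t**(3/2)·t^(s-1) over [0, 1/2)
[1/2, 1) adds the kernel integral of exp(-t)
the [1, ∞) slice contributes ∫ t**(-5/2)·t^(s-1) dt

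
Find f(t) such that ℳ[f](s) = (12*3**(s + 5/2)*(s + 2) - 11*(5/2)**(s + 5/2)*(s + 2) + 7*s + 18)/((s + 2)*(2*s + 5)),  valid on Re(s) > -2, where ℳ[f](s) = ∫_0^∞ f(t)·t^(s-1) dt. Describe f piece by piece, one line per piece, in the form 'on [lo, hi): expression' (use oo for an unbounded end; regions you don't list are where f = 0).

on [0, 1): 4*t**2
on [1, 5/2): t**(5/2)/2
on [5/2, 3): 6*t**(5/2)

linearity at 1, 5/2 turns ℳ[f](s) into 3 summed integrals
for t in [0, 1): the term is ∫ 4*t**2·t^(s-1)
the [1, 5/2) slice contributes ∫ t**(5/2)/2·t^(s-1) dt
segment 5/2 to 3 holds 6*t**(5/2); add its integral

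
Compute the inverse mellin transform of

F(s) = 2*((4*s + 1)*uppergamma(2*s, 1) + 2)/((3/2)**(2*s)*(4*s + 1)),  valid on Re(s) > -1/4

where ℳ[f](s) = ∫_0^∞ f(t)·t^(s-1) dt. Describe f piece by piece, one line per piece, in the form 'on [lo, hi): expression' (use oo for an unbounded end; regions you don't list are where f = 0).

on [0, 4/9): sqrt(6)*t**(1/4)/2
on [4/9, oo): exp(-3*sqrt(t)/2)

remove the common scale on t first: 2**(3/4)*3**(1/4)*t**(1/4)/2 on [0, 2/3); exp(-sqrt(6)*sqrt(t)/2) on [2/3, ∞)
strip the common scale on t: t**(1/4) on [0, 1); exp(-sqrt(t)) on [1, ∞)
reversing the power substitution: sqrt(t) on [0, 1); exp(-t) on [1, ∞)
decompose at 4/9; ℳ[f](s) sums the 2 pieces' integrals
on [0, 4/9) integrate f = sqrt(6)*t**(1/4)/2 against the kernel
for t in [4/9, ∞): the term is ∫ exp(-3*sqrt(t)/2)·t^(s-1)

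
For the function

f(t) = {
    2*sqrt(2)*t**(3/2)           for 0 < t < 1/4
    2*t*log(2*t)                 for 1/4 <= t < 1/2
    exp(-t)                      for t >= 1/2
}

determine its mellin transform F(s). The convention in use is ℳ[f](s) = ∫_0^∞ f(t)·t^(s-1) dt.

(2*2**(2*s)*(2*s + 3)*(s**2 + 2*s + 1)*uppergamma(s, 1/2) - 2*2**s*(2*s + 3) + s*(2*s + 3)*log(2) + 2*s + (2*s + 3)*log(2) + sqrt(2)*(s**2 + 2*s + 1) + 3)/(2*2**(2*s)*(2*s + 3)*(s**2 + 2*s + 1))
  Re(s) > -3/2

reversing the common scale on t: t**(3/2) on [0, 1/2); t*log(t) on [1/2, 1); exp(-t/2) on [1, ∞)
slice at 1/4, 1/2, transform all 3 pieces, and sum them
[0, 1/4) adds the kernel integral of 2*sqrt(2)*t**(3/2)
between 1/4 and 1/2 the integrand is 2*t*log(2*t)·t^(s-1)
∫ exp(-t)·t^(s-1) over [1/2, ∞)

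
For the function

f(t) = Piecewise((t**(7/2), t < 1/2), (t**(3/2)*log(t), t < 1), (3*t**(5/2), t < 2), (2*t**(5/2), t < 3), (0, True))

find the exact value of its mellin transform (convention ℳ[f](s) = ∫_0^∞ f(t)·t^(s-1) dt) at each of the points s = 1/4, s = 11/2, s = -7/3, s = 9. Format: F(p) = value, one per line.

F(1/4) = 2**(1/4)*(-22920*2**(3/4) + 3179 + 4620*log(2) + 47040*sqrt(2) + 105840*6**(3/4))/32340
F(11/2) = log(2)/896 + 377491477/225792
F(-7/3) = -486/25 - 6*2**(5/6)*log(2)/5 + 579*2**(5/6)/350 + 6*2**(1/6) + 12*3**(1/6)
F(9) = sqrt(2)*(-140185600*sqrt(2) + 48300*log(2) + 184968821143 + 15999350169600*sqrt(6))/1038643200

strip the shared t-power: t**3 on [0, 1/2); t*log(t) on [1/2, 1); 3*t**2 on [1, 2); …
undo the shared t-power: t**2 on [0, 1/2); log(t) on [1/2, 1); 3*t on [1, 2); …
peel off the shared t-power: t on [0, 1/2); log(t)/t on [1/2, 1); 3 on [1, 2); …
decompose at 1/2, 1, 2; ℳ[f](s) sums the 4 pieces' integrals
piece [0, 1/2): integrate t**(7/2) against the kernel
on [1/2, 1): add ∫ t**(3/2)*log(t)·t^(s-1) dt
between 1 and 2 the integrand is 3*t**(5/2)·t^(s-1)
segment 2 to 3 holds 2*t**(5/2); add its integral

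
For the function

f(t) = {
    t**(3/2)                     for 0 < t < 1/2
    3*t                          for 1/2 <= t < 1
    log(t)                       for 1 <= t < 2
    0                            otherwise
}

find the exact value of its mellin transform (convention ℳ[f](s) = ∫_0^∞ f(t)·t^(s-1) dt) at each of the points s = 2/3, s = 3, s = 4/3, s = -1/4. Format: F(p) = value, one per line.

integrate the 3 segments split at 1/2, 1, then add the results
the [0, 1/2) slice contributes ∫ t**(3/2)·t^(s-1) dt
segment [1/2, 1) carries 3*t; integrate it
on [1, 2): add ∫ log(t)·t^(s-1) dt

F(2/3) = -9*2**(2/3)/4 - 9*2**(1/3)/20 + 3*2**(5/6)/52 + 3*2**(2/3)*log(2)/2 + 81/20
F(3) = -43/576 + sqrt(2)/144 + 8*log(2)/3
F(4/3) = -9*2**(1/3)/8 - 9*2**(2/3)/56 + 3*2**(1/6)/68 + 3*2**(1/3)*log(2)/2 + 207/112
F(-1/4) = -39*2**(3/4)/5 - 2*2**(1/4) - log(2**(2*2**(3/4))) + 20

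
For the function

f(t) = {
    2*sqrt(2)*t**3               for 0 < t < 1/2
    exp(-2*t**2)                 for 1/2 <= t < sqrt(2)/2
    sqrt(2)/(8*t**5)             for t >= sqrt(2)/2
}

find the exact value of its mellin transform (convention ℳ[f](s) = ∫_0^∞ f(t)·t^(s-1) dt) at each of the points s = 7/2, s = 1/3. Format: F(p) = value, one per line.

undo the power substitution: 2*sqrt(2)*t**(3/2) on [0, 1/4); exp(-2*t) on [1/4, 1/2); sqrt(2)/(8*t**(5/2)) on [1/2, ∞)
remove the common scale on t first: t**(3/2) on [0, 1/2); exp(-t) on [1/2, 1); t**(-5/2) on [1, ∞)
the 3 pieces separated at 1/2, sqrt(2)/2 each add one integral
on [0, 1/2) integrate f = 2*sqrt(2)*t**3 against the kernel
for t in [1/2, sqrt(2)/2): the term is ∫ exp(-2*t**2)·t^(s-1)
on [sqrt(2)/2, ∞): add ∫ sqrt(2)/(8*t**5)·t^(s-1) dt

F(7/2) = -2**(1/4)*uppergamma(7/4, 1)/8 + 1/208 + 2**(1/4)*uppergamma(7/4, 1/2)/8 + 2**(1/4)/6
F(1/3) = 2**(1/6)*(-70*2**(2/3)*uppergamma(1/6, 1) + 21 + 30*2**(2/3) + 70*2**(2/3)*uppergamma(1/6, 1/2))/280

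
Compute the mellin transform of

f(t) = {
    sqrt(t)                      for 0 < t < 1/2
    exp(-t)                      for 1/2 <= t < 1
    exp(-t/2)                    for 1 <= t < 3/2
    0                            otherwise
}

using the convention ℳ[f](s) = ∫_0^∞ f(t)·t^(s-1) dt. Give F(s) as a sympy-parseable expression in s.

breakpoints 1/2, 1: one integral from each of the 3 segments
segment [0, 1/2) carries sqrt(t); integrate it
[1/2, 1) adds the kernel integral of exp(-t)
on [1, 3/2): add ∫ exp(-t/2)·t^(s-1) dt

(2**s*(2*s + 1)*uppergamma(s, 1/2) - 2**s*(2*s + 1)*uppergamma(s, 1) + 4**s*(2*s + 1)*uppergamma(s, 1/2) - 4**s*(2*s + 1)*uppergamma(s, 3/4) + sqrt(2))/(2**s*(2*s + 1))
  Re(s) > -1/2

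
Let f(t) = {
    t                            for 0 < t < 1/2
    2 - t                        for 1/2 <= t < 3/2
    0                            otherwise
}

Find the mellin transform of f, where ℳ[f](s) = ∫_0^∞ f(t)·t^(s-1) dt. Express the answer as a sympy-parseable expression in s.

(3**s*s + 4*3**s - 2*s - 4)/(2*2**s*s*(s + 1))
  Re(s) > -1

treat the 2 regions marked off by 1/2 separately and sum
[0, 1/2) adds the kernel integral of t
the [1/2, 3/2) slice contributes ∫ (2 - t)·t^(s-1) dt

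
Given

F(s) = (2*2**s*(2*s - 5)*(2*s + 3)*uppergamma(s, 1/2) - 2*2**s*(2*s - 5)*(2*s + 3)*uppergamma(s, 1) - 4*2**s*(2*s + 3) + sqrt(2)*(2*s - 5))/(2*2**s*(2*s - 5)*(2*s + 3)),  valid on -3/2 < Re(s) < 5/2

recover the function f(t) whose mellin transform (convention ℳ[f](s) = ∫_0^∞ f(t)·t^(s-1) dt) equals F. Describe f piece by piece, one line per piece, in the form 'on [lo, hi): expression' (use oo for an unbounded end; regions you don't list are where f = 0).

split f at 1/2, 1: ℳ[f](s) collects 3 kernel integrals
between 0 and 1/2 the integrand is t**(3/2)·t^(s-1)
on [1/2, 1): add ∫ exp(-t)·t^(s-1) dt
segment [1, ∞) carries t**(-5/2); integrate it

on [0, 1/2): t**(3/2)
on [1/2, 1): exp(-t)
on [1, oo): t**(-5/2)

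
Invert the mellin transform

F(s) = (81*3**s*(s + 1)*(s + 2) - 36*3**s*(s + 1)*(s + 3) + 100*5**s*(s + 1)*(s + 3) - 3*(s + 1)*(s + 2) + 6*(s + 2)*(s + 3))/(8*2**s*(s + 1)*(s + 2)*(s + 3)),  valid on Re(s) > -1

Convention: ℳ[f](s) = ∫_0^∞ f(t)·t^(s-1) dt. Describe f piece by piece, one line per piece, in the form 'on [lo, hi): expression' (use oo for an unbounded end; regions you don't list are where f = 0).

on [0, 1/2): 3*t/2
on [1/2, 3/2): 3*t**3
on [3/2, 5/2): 2*t**2

summing 3 kernel integrals split by 1/2, 3/2 yields ℳ[f](s)
over [0, 1/2), the kernel integral of 3*t/2 enters the sum
segment [1/2, 3/2) carries 3*t**3; integrate it
over [3/2, 5/2), the kernel integral of 2*t**2 enters the sum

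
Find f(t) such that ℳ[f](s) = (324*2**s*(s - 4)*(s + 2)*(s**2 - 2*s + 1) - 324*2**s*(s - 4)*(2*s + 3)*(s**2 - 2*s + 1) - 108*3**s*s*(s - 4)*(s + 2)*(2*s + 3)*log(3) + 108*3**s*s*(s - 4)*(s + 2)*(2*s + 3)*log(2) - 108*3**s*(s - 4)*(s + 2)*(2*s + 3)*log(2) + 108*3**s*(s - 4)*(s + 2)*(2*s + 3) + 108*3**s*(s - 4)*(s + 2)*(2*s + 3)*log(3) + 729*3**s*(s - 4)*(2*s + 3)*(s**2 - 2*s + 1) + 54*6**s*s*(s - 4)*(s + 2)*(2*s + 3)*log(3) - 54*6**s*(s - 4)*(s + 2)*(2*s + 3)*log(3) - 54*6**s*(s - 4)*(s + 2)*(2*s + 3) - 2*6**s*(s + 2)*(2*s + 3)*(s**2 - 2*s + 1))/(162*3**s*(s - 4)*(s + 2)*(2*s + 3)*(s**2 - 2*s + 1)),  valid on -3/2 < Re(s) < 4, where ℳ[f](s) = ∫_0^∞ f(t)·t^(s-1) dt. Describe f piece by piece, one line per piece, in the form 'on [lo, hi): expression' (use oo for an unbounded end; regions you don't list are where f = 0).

on [0, 2/3): 3*sqrt(6)*t**(3/2)/4
on [2/3, 1): 9*t**2/2
on [1, 2): 2*log(3*t/2)/(3*t)
on [2, oo): 16/(81*t**4)

undo the common scale on t: t**(3/2) on [0, 1); 2*t**2 on [1, 3/2); log(t)/t on [3/2, 3); …
split f at 2/3, 1, 2: ℳ[f](s) collects 4 kernel integrals
between 0 and 2/3 the integrand is 3*sqrt(6)*t**(3/2)/4·t^(s-1)
between 2/3 and 1 the integrand is 9*t**2/2·t^(s-1)
∫ over [1, 2) of 2*log(3*t/2)/(3*t)·t^(s-1) joins the sum
piece [2, ∞): integrate 16/(81*t**4) against the kernel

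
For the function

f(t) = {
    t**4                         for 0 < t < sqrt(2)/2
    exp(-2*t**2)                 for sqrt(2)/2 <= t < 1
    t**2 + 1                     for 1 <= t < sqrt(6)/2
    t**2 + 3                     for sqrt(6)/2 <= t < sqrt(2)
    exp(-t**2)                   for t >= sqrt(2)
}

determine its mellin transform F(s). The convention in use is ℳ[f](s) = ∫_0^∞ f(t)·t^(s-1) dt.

(sqrt(2)/2)**s*(2*2**(s/2)*s*(s + 2)*(s + 4)*uppergamma(s/2, 2) - 8*2**(s/2)*s*(s + 4) - 8*2**(s/2)*(s + 4) + 20*2**s*s*(s + 4) + 24*2**s*(s + 4) - 8*3**(s/2)*s*(s + 4) - 16*3**(s/2)*(s + 4) + 2*s*(s + 2)*(s + 4)*uppergamma(s/2, 1) - 2*s*(s + 2)*(s + 4)*uppergamma(s/2, 2) + s*(s + 2))/(4*s*(s + 2)*(s + 4))
  Re(s) > -4

peel off the power substitution: t**2 on [0, 1/2); exp(-2*t) on [1/2, 1); t + 1 on [1, 3/2); …
slice at sqrt(2)/2, 1, sqrt(6)/2, sqrt(2), transform all 5 pieces, and sum them
segment [0, sqrt(2)/2) carries t**4; integrate it
segment [sqrt(2)/2, 1) carries exp(-2*t**2); integrate it
on [1, sqrt(6)/2) integrate f = (t**2 + 1) against the kernel
for t in [sqrt(6)/2, sqrt(2)): the term is ∫ (t**2 + 3)·t^(s-1)
on [sqrt(2), ∞): add ∫ exp(-t**2)·t^(s-1) dt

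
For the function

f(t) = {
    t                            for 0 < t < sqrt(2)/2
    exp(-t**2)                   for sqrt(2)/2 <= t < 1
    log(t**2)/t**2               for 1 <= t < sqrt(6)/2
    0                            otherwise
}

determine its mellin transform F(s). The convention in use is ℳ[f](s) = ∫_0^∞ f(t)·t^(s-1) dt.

(sqrt(2)/2)**s*(3*2**(s/2)*(s + 1)*(s**2 - 4*s + 4)*uppergamma(s/2, 1/2) - 3*2**(s/2)*(s + 1)*(s**2 - 4*s + 4)*uppergamma(s/2, 1) + 12*2**(s/2)*(s + 1) + 3**(s/2)*s*(s + 1)*(-4*log(2) + 4*log(3)) - 8*3**(s/2)*(s + 1) + 3**(s/2)*(s + 1)*(-8*log(3) + 8*log(2)) + 3*sqrt(2)*(s**2 - 4*s + 4))/(6*(s + 1)*(s**2 - 4*s + 4))
  Re(s) > -1

reversing the power substitution: sqrt(t) on [0, 1/2); exp(-t) on [1/2, 1); log(t)/t on [1, 3/2)
along the cuts sqrt(2)/2, 1, ℳ[f](s) splits into 3 integrals
∫ over [0, sqrt(2)/2) of t·t^(s-1) joins the sum
∫ exp(-t**2)·t^(s-1) over [sqrt(2)/2, 1)
piece [1, sqrt(6)/2): integrate log(t**2)/t**2 against the kernel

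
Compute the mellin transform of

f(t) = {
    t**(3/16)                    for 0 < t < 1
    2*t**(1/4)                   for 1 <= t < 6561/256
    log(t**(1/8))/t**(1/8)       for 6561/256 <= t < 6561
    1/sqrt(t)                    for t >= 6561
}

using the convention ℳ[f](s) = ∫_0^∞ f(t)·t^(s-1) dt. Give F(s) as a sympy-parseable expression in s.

4*(324*2**(8*s)*(8*s - 4)*(8*s + 2)*(64*s**2 - 16*s + 1) - 324*2**(8*s)*(8*s - 4)*(16*s + 3)*(64*s**2 - 16*s + 1) - 864*3**(8*s)*s*(8*s - 4)*(8*s + 2)*(16*s + 3)*log(3) + 864*3**(8*s)*s*(8*s - 4)*(8*s + 2)*(16*s + 3)*log(2) - 108*3**(8*s)*(8*s - 4)*(8*s + 2)*(16*s + 3)*log(2) + 108*3**(8*s)*(8*s - 4)*(8*s + 2)*(16*s + 3) + 108*3**(8*s)*(8*s - 4)*(8*s + 2)*(16*s + 3)*log(3) + 729*3**(8*s)*(8*s - 4)*(16*s + 3)*(64*s**2 - 16*s + 1) + 432*6**(8*s)*s*(8*s - 4)*(8*s + 2)*(16*s + 3)*log(3) - 54*6**(8*s)*(8*s - 4)*(8*s + 2)*(16*s + 3)*log(3) - 54*6**(8*s)*(8*s - 4)*(8*s + 2)*(16*s + 3) - 2*6**(8*s)*(8*s + 2)*(16*s + 3)*(64*s**2 - 16*s + 1))/(81*2**(8*s)*(8*s - 4)*(8*s + 2)*(16*s + 3)*(64*s**2 - 16*s + 1))
  -3/16 < Re(s) < 1/2

undo the power substitution: t**(3/8) on [0, 1); 2*sqrt(t) on [1, 81/16); log(t**(1/4))/t**(1/4) on [81/16, 81); …
undo the power substitution: t**(3/4) on [0, 1); 2*t on [1, 9/4); log(sqrt(t))/sqrt(t) on [9/4, 9); …
back out the power substitution: t**(3/2) on [0, 1); 2*t**2 on [1, 3/2); log(t)/t on [3/2, 3); …
decompose at 1, 6561/256, 6561; ℳ[f](s) sums the 4 pieces' integrals
∫ t**(3/16)·t^(s-1) over [0, 1)
between 1 and 6561/256 the integrand is 2*t**(1/4)·t^(s-1)
for t in [6561/256, 6561): the term is ∫ log(t**(1/8))/t**(1/8)·t^(s-1)
the [6561, ∞) slice contributes ∫ 1/sqrt(t)·t^(s-1) dt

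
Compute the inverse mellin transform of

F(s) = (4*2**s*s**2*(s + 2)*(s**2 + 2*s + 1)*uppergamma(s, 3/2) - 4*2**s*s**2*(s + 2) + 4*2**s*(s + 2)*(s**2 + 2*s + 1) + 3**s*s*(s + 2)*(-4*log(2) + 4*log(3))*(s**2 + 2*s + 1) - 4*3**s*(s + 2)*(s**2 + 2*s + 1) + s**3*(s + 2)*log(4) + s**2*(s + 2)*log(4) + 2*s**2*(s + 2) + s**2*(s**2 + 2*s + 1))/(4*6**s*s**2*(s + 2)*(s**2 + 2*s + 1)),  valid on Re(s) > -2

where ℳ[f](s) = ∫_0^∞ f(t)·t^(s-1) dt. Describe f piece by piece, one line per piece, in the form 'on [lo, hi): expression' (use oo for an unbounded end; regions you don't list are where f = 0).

on [0, 1/6): 9*t**2
on [1/6, 1/3): 3*t*log(3*t)
on [1/3, 1/2): log(3*t)
on [1/2, oo): exp(-3*t)

undo the common scale on t: t**2 on [0, 1/2); t*log(t) on [1/2, 1); log(t) on [1, 3/2); …
along the cuts 1/6, 1/3, 1/2, ℳ[f](s) splits into 4 integrals
over [0, 1/6), the kernel integral of 9*t**2 enters the sum
piece [1/6, 1/3): integrate 3*t*log(3*t) against the kernel
on [1/3, 1/2) integrate f = log(3*t) against the kernel
piece [1/2, ∞): integrate exp(-3*t) against the kernel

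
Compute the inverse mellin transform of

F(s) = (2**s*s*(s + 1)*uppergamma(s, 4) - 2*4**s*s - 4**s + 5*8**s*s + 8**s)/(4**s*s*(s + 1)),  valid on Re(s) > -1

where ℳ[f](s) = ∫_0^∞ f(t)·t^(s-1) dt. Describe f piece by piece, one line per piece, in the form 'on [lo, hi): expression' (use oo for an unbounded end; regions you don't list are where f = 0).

the 3 pieces separated at 1, 2 each add one integral
piece [0, 1): integrate t against the kernel
[1, 2) adds the kernel integral of (2*t + 1)
piece [2, ∞): integrate exp(-2*t) against the kernel

on [0, 1): t
on [1, 2): 2*t + 1
on [2, oo): exp(-2*t)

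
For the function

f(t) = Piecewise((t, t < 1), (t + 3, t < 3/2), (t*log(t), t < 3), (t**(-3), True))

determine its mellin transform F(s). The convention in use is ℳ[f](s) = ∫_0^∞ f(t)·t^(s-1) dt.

(-162*2**s*s*(s - 3)*(s**2 + 2*s + 1) - 162*2**s*(s - 3)*(s**2 + 2*s + 1) - 81*3**s*s**2*(s - 3)*(s + 1)*log(3) + 81*3**s*s**2*(s - 3)*(s + 1)*log(2) - 81*3**s*s*(s - 3)*(s + 1)*log(3) + 81*3**s*s*(s - 3)*(s + 1)*log(2) + 81*3**s*s*(s - 3)*(s + 1) + 243*3**s*s*(s - 3)*(s**2 + 2*s + 1) + 162*3**s*(s - 3)*(s**2 + 2*s + 1) + 162*6**s*s**2*(s - 3)*(s + 1)*log(3) - 162*6**s*s*(s - 3)*(s + 1) + 162*6**s*s*(s - 3)*(s + 1)*log(3) - 2*6**s*s*(s + 1)*(s**2 + 2*s + 1))/(54*2**s*s*(s - 3)*(s + 1)*(s**2 + 2*s + 1))
  -1 < Re(s) < 3

cuts at 1, 3/2, 3: linearity sums the 4 kernel integrals
over [0, 1), the kernel integral of t enters the sum
for t in [1, 3/2): the term is ∫ (t + 3)·t^(s-1)
the [3/2, 3) slice contributes ∫ t*log(t)·t^(s-1) dt
piece [3, ∞): integrate t**(-3) against the kernel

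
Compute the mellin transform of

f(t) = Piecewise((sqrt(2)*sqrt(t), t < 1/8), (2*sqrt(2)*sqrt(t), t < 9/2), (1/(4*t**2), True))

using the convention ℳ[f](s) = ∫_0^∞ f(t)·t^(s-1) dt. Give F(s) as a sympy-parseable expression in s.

(-36**s*(2*s + 1) + 972*6**(2*s)*(s - 2) - 81*s + 162)/(81*8**s*(s - 2)*(2*s + 1))
  -1/2 < Re(s) < 2

invert the common scale on t to get sqrt(t) on [0, 1/4); 2*sqrt(t) on [1/4, 9); t**(-2) on [9, ∞)
peel off the power substitution: t on [0, 1/2); 2*t on [1/2, 3); t**(-4) on [3, ∞)
f breaks at 1/8, 9/2 into 3 integrals to sum
on [0, 1/8): add ∫ sqrt(2)*sqrt(t)·t^(s-1) dt
∫ over [1/8, 9/2) of 2*sqrt(2)*sqrt(t)·t^(s-1) joins the sum
∫ over [9/2, ∞) of 1/(4*t**2)·t^(s-1) joins the sum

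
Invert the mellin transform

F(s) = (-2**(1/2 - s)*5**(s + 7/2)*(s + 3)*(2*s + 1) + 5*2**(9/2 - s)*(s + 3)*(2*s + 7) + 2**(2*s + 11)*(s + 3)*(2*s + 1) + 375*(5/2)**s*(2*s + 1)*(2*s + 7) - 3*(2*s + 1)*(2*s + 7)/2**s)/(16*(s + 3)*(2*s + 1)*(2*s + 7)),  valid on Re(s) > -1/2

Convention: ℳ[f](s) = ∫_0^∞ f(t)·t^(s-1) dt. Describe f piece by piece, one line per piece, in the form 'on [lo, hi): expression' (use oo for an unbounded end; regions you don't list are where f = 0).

decompose at 1/2, 5/2; ℳ[f](s) sums the 3 pieces' integrals
∫ over [0, 1/2) of 5*sqrt(t)·t^(s-1) joins the sum
segment [1/2, 5/2) carries 3*t**3/2; integrate it
segment 5/2 to 4 holds t**(7/2)/2; add its integral

on [0, 1/2): 5*sqrt(t)
on [1/2, 5/2): 3*t**3/2
on [5/2, 4): t**(7/2)/2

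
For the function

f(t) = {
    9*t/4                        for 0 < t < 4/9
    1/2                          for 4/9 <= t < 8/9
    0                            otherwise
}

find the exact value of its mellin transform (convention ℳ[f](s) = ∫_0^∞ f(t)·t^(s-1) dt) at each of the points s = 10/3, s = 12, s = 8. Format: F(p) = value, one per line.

F(10/3) = 16*3**(1/3)*(7*2**(2/3) + 208)/47385
F(12) = 37230739456/3671583974253
F(8) = 9465856/387420489

the common scale on t comes off first: 3*t/2 on [0, 2/3); 1/2 on [2/3, 4/3)
peel off the common scale on t: t on [0, 1); 1/2 on [1, 2)
the 2 pieces separated at 4/9 each add one integral
on [0, 4/9): add ∫ 9*t/4·t^(s-1) dt
segment [4/9, 8/9) carries 1/2; integrate it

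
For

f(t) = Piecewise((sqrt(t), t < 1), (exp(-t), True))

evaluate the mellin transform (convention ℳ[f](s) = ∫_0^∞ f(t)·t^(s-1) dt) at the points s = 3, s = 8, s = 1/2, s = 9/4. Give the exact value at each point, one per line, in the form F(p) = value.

the 2 pieces separated at 1 each add one integral
between 0 and 1 the integrand is sqrt(t)·t^(s-1)
segment 1 to ∞ holds exp(-t); add its integral

F(3) = 2/7 + 5*exp(-1)
F(8) = 2/17 + 13700*exp(-1)
F(1/2) = sqrt(pi)*erfc(1) + 1
F(9/4) = 4/11 + uppergamma(9/4, 1)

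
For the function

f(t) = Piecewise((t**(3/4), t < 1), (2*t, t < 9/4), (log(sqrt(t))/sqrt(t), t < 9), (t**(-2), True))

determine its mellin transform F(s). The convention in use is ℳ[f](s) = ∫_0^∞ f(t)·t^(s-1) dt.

(324*2**(2*s)*(2*s - 4)*(2*s + 2)*(4*s**2 - 4*s + 1) - 324*2**(2*s)*(2*s - 4)*(4*s + 3)*(4*s**2 - 4*s + 1) - 216*3**(2*s)*s*(2*s - 4)*(2*s + 2)*(4*s + 3)*log(3) + 216*3**(2*s)*s*(2*s - 4)*(2*s + 2)*(4*s + 3)*log(2) - 108*3**(2*s)*(2*s - 4)*(2*s + 2)*(4*s + 3)*log(2) + 108*3**(2*s)*(2*s - 4)*(2*s + 2)*(4*s + 3) + 108*3**(2*s)*(2*s - 4)*(2*s + 2)*(4*s + 3)*log(3) + 729*3**(2*s)*(2*s - 4)*(4*s + 3)*(4*s**2 - 4*s + 1) + 108*6**(2*s)*s*(2*s - 4)*(2*s + 2)*(4*s + 3)*log(3) - 54*6**(2*s)*(2*s - 4)*(2*s + 2)*(4*s + 3)*log(3) - 54*6**(2*s)*(2*s - 4)*(2*s + 2)*(4*s + 3) - 2*6**(2*s)*(2*s + 2)*(4*s + 3)*(4*s**2 - 4*s + 1))/(81*2**(2*s)*(2*s - 4)*(2*s + 2)*(4*s + 3)*(4*s**2 - 4*s + 1))
  -3/4 < Re(s) < 2

the power substitution comes off first: t**(3/2) on [0, 1); 2*t**2 on [1, 3/2); log(t)/t on [3/2, 3); …
treat the 4 regions marked off by 1, 9/4, 9 separately and sum
∫ t**(3/4)·t^(s-1) over [0, 1)
between 1 and 9/4 the integrand is 2*t·t^(s-1)
on [9/4, 9): add ∫ log(sqrt(t))/sqrt(t)·t^(s-1) dt
∫ over [9, ∞) of t**(-2)·t^(s-1) joins the sum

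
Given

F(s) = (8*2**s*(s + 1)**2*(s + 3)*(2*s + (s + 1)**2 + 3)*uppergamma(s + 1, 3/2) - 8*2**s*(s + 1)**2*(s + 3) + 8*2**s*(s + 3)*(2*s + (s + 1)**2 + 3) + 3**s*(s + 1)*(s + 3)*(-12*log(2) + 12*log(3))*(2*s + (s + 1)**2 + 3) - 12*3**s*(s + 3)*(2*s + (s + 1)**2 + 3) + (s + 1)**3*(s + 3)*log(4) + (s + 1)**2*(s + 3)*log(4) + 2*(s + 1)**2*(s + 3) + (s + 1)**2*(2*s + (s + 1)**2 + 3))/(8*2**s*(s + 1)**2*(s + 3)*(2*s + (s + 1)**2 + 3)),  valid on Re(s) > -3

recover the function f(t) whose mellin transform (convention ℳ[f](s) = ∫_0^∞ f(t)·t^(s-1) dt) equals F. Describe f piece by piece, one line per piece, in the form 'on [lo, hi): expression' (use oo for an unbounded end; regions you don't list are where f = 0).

the shared t-power comes off first: t on [0, 1/2); log(t) on [1/2, 1); log(t)/t on [1, 3/2); …
remove the shared t-power first: t**2 on [0, 1/2); t*log(t) on [1/2, 1); log(t) on [1, 3/2); …
breakpoints 1/2, 1, 3/2: one integral from each of the 4 segments
over [0, 1/2), the kernel integral of t**3 enters the sum
on [1/2, 1) integrate f = t**2*log(t) against the kernel
between 1 and 3/2 the integrand is t*log(t)·t^(s-1)
segment 3/2 to ∞ holds t*exp(-t); add its integral

on [0, 1/2): t**3
on [1/2, 1): t**2*log(t)
on [1, 3/2): t*log(t)
on [3/2, oo): t*exp(-t)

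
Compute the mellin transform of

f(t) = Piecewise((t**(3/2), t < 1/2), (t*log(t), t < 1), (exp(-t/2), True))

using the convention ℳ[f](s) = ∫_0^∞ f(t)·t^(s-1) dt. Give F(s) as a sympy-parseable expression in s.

(2*2**(2*s)*(2*s + 3)*(s**2 + 2*s + 1)*uppergamma(s, 1/2) - 2*2**s*(2*s + 3) + s*(2*s + 3)*log(2) + 2*s + (2*s + 3)*log(2) + sqrt(2)*(s**2 + 2*s + 1) + 3)/(2*2**s*(2*s + 3)*(s**2 + 2*s + 1))
  Re(s) > -3/2

decompose at 1/2, 1; ℳ[f](s) sums the 3 pieces' integrals
piece [0, 1/2): integrate t**(3/2) against the kernel
for t in [1/2, 1): the term is ∫ t*log(t)·t^(s-1)
on [1, ∞) integrate f = exp(-t/2) against the kernel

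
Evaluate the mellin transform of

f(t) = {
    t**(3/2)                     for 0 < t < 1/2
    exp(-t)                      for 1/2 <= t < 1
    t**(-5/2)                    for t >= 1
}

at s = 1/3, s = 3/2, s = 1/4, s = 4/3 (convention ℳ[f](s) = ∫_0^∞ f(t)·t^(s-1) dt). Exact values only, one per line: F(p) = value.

F(1/3) = -uppergamma(1/3, 1) + 3*2**(1/6)/22 + 6/13 + uppergamma(1/3, 1/2)
F(3/2) = -exp(-1) - sqrt(pi)*erfc(1)/2 + sqrt(pi)*erfc(sqrt(2)/2)/2 + sqrt(2)*exp(-1/2)/2 + 25/24
F(1/4) = -uppergamma(1/4, 1) + 2**(1/4)/7 + 4/9 + uppergamma(1/4, 1/2)
F(4/3) = -uppergamma(4/3, 1) + 3*2**(1/6)/68 + uppergamma(4/3, 1/2) + 6/7

summing 3 kernel integrals split by 1/2, 1 yields ℳ[f](s)
[0, 1/2) adds the kernel integral of t**(3/2)
∫ exp(-t)·t^(s-1) over [1/2, 1)
the [1, ∞) slice contributes ∫ t**(-5/2)·t^(s-1) dt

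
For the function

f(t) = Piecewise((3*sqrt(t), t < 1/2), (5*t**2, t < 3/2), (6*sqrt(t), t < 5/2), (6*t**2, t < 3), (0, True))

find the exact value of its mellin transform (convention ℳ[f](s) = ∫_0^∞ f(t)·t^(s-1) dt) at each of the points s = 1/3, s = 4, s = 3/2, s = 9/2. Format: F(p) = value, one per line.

along the cuts 1/2, 3/2, 5/2, ℳ[f](s) splits into 4 integrals
∫ over [0, 1/2) of 3*sqrt(t)·t^(s-1) joins the sum
∫ over [1/2, 3/2) of 5*t**2·t^(s-1) joins the sum
on [3/2, 5/2): add ∫ 6*sqrt(t)·t^(s-1) dt
∫ over [5/2, 3) of 6*t**2·t^(s-1) joins the sum

F(1/3) = -225*2**(2/3)*5**(1/3)/28 - 18*2**(1/6)*3**(5/6)/5 - 15*2**(2/3)/56 + 9*2**(1/6)/5 + 135*2**(2/3)*3**(1/3)/56 + 18*2**(1/6)*5**(5/6)/5 + 162*3**(1/3)/7
F(4) = -27*sqrt(6)/8 + sqrt(2)/48 + 625*sqrt(10)/24 + 94913/192
F(3/2) = -375*sqrt(10)/28 - 5*sqrt(2)/56 + 135*sqrt(6)/56 + 99/8 + 324*sqrt(3)/7
F(9/2) = -46875*sqrt(10)/416 - 5*sqrt(2)/832 + 3645*sqrt(6)/832 + 3459/32 + 8748*sqrt(3)/13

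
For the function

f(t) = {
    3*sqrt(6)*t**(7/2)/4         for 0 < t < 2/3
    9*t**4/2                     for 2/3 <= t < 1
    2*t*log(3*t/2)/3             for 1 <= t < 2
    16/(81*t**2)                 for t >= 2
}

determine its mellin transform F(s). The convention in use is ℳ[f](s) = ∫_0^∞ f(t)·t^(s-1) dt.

3**(-s - 2)*(324*2**(s + 2)*(s - 2)*(s + 4)*(-2*s + (s + 2)**2 - 3) - 324*2**(s + 2)*(s - 2)*(2*s + 7)*(-2*s + (s + 2)**2 - 3) - 108*3**(s + 2)*(s - 2)*(s + 2)*(s + 4)*(2*s + 7)*log(3) + 108*3**(s + 2)*(s - 2)*(s + 2)*(s + 4)*(2*s + 7)*log(2) - 108*3**(s + 2)*(s - 2)*(s + 4)*(2*s + 7)*log(2) + 108*3**(s + 2)*(s - 2)*(s + 4)*(2*s + 7) + 108*3**(s + 2)*(s - 2)*(s + 4)*(2*s + 7)*log(3) + 729*3**(s + 2)*(s - 2)*(2*s + 7)*(-2*s + (s + 2)**2 - 3) + 54*6**(s + 2)*(s - 2)*(s + 2)*(s + 4)*(2*s + 7)*log(3) - 54*6**(s + 2)*(s - 2)*(s + 4)*(2*s + 7)*log(3) - 54*6**(s + 2)*(s - 2)*(s + 4)*(2*s + 7) - 2*6**(s + 2)*(s + 4)*(2*s + 7)*(-2*s + (s + 2)**2 - 3))/(162*(s - 2)*(s + 4)*(2*s + 7)*(-2*s + (s + 2)**2 - 3))
  -7/2 < Re(s) < 2

remove the shared t-power first: 3*sqrt(6)*t**(3/2)/4 on [0, 2/3); 9*t**2/2 on [2/3, 1); 2*log(3*t/2)/(3*t) on [1, 2); …
strip the common scale on t: t**(3/2) on [0, 1); 2*t**2 on [1, 3/2); log(t)/t on [3/2, 3); …
treat the 4 regions marked off by 2/3, 1, 2 separately and sum
the [0, 2/3) slice contributes ∫ 3*sqrt(6)*t**(7/2)/4·t^(s-1) dt
on [2/3, 1) integrate f = 9*t**4/2 against the kernel
∫ 2*t*log(3*t/2)/3·t^(s-1) over [1, 2)
∫ over [2, ∞) of 16/(81*t**2)·t^(s-1) joins the sum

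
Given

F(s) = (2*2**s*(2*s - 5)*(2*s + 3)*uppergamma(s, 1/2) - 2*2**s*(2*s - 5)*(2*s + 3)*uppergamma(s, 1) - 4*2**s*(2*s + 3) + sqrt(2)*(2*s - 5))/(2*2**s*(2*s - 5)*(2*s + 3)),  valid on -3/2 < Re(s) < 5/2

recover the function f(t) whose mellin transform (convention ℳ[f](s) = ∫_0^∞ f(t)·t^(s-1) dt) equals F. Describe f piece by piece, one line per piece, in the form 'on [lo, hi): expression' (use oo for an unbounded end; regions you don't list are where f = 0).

on [0, 1/2): t**(3/2)
on [1/2, 1): exp(-t)
on [1, oo): t**(-5/2)

linearity at 1/2, 1 turns ℳ[f](s) into 3 summed integrals
∫ t**(3/2)·t^(s-1) over [0, 1/2)
on [1/2, 1) integrate f = exp(-t) against the kernel
∫ over [1, ∞) of t**(-5/2)·t^(s-1) joins the sum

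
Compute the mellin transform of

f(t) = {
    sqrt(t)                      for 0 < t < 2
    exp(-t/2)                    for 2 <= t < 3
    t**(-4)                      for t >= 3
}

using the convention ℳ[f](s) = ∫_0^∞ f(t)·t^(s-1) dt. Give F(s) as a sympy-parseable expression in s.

(2**s*(s - 4)*(2*s + 1)*uppergamma(s, 1) - 2**s*(s - 4)*(2*s + 1)*uppergamma(s, 3/2) + 2*2**(s + 1/2)*(s - 4) - 3**s*(2*s + 1)/81)/((s - 4)*(2*s + 1))
  -1/2 < Re(s) < 4

split f at 2, 3: ℳ[f](s) collects 3 kernel integrals
for t in [0, 2): the term is ∫ sqrt(t)·t^(s-1)
between 2 and 3 the integrand is exp(-t/2)·t^(s-1)
between 3 and ∞ the integrand is t**(-4)·t^(s-1)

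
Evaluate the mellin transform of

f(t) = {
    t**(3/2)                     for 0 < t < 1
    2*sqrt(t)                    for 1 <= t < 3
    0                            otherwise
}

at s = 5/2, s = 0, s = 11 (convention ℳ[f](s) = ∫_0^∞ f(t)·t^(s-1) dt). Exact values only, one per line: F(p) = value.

F(5/2) = 211/12
F(0) = -10/3 + 4*sqrt(3)
F(11) = -54/575 + 708588*sqrt(3)/23

linearity at 1 turns ℳ[f](s) into 2 summed integrals
[0, 1) adds the kernel integral of t**(3/2)
segment 1 to 3 holds 2*sqrt(t); add its integral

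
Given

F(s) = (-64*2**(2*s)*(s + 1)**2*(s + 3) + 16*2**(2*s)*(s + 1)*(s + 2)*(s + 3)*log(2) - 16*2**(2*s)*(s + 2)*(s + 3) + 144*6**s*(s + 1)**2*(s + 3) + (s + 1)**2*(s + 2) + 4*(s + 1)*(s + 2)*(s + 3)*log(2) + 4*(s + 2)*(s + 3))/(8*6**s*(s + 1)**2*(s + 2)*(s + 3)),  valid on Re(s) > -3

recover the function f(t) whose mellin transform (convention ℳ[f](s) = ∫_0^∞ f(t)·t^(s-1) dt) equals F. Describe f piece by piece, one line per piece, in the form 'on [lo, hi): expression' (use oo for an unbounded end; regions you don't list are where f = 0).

on [0, 1/6): 27*t**3
on [1/6, 2/3): 3*t*log(3*t)
on [2/3, 1): 18*t**2

back out the common scale on t: t**3 on [0, 1/2); t*log(t) on [1/2, 2); 2*t**2 on [2, 3)
remove the shared t-power first: t**2 on [0, 1/2); log(t) on [1/2, 2); 2*t on [2, 3)
treat the 3 regions marked off by 1/6, 2/3 separately and sum
∫ over [0, 1/6) of 27*t**3·t^(s-1) joins the sum
over [1/6, 2/3), the kernel integral of 3*t*log(3*t) enters the sum
on [2/3, 1): add ∫ 18*t**2·t^(s-1) dt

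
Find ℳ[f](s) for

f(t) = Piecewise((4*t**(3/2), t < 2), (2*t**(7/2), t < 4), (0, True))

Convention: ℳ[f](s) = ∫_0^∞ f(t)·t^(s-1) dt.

16*2**s*(64*2**s*s + 96*2**s - 2*sqrt(2)*s + sqrt(2))/(4*s**2 + 20*s + 21)
  Re(s) > -3/2

treat the 2 regions marked off by 2 separately and sum
∫ over [0, 2) of 4*t**(3/2)·t^(s-1) joins the sum
∫ over [2, 4) of 2*t**(7/2)·t^(s-1) joins the sum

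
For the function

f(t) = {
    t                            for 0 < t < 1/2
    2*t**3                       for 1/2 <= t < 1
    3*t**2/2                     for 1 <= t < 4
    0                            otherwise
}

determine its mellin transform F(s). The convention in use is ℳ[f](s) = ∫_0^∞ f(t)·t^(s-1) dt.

treat the 3 regions marked off by 1/2, 1 separately and sum
segment [0, 1/2) carries t; integrate it
∫ 2*t**3·t^(s-1) over [1/2, 1)
segment 1 to 4 holds 3*t**2/2; add its integral

(96*2**(2*s)*(s + 1)*(s + 3) + 8*(s + 1)*(s + 2) - 6*(s + 1)*(s + 3) - (s + 1)*(s + 2)/2**s + 2*(s + 2)*(s + 3)/2**s)/(4*(s + 1)*(s + 2)*(s + 3))
  Re(s) > -1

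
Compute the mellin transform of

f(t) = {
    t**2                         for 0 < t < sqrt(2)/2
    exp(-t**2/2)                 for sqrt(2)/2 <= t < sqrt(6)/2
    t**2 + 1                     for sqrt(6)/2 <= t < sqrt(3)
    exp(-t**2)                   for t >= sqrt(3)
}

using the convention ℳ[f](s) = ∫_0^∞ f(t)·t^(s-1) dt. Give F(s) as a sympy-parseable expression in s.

reversing the power substitution: t on [0, 1/2); exp(-t/2) on [1/2, 3/2); t + 1 on [3/2, 3); …
integrate the 4 segments split at sqrt(2)/2, sqrt(6)/2, sqrt(3), then add the results
[0, sqrt(2)/2) adds the kernel integral of t**2
on [sqrt(2)/2, sqrt(6)/2) integrate f = exp(-t**2/2) against the kernel
on [sqrt(6)/2, sqrt(3)) integrate f = (t**2 + 1) against the kernel
on [sqrt(3), ∞): add ∫ exp(-t**2)·t^(s-1) dt

(sqrt(2)/2)**s*(2**(s/2)*s*(s + 2)*uppergamma(s/2, 3) + 2**s*s*(s + 2)*uppergamma(s/2, 1/4) - 2**s*s*(s + 2)*uppergamma(s/2, 3/4) - 5*3**(s/2)*s - 4*3**(s/2) + 8*6**(s/2)*s + 4*6**(s/2) + s)/(2*s*(s + 2))
  Re(s) > -2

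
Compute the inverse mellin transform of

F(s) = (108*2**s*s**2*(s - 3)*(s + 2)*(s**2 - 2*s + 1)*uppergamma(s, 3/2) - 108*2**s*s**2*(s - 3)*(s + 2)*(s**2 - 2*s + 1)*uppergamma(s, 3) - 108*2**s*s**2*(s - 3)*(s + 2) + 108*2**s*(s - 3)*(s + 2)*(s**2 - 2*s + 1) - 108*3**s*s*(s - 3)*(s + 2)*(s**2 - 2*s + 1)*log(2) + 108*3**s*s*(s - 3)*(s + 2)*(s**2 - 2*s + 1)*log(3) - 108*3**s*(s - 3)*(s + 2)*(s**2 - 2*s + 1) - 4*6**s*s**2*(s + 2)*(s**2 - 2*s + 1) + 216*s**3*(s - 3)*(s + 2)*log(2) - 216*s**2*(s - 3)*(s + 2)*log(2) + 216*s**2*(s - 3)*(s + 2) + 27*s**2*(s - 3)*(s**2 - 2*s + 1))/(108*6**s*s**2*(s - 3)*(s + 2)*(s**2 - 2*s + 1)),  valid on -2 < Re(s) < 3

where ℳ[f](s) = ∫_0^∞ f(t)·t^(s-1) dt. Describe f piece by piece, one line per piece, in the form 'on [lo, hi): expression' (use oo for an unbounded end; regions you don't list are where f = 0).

back out the common scale on t: t**2 on [0, 1/2); log(t)/t on [1/2, 1); log(t) on [1, 3/2); …
linearity at 1/6, 1/3, 1/2, 1 turns ℳ[f](s) into 5 summed integrals
between 0 and 1/6 the integrand is 9*t**2·t^(s-1)
∫ over [1/6, 1/3) of log(3*t)/(3*t)·t^(s-1) joins the sum
the [1/3, 1/2) slice contributes ∫ log(3*t)·t^(s-1) dt
∫ exp(-3*t)·t^(s-1) over [1/2, 1)
∫ over [1, ∞) of 1/(27*t**3)·t^(s-1) joins the sum

on [0, 1/6): 9*t**2
on [1/6, 1/3): log(3*t)/(3*t)
on [1/3, 1/2): log(3*t)
on [1/2, 1): exp(-3*t)
on [1, oo): 1/(27*t**3)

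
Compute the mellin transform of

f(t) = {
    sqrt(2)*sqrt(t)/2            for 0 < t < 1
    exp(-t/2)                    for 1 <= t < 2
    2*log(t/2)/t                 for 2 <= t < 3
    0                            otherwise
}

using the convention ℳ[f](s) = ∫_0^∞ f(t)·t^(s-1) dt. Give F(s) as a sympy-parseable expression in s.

peel off the common scale on t: sqrt(t) on [0, 1/2); exp(-t) on [1/2, 1); log(t)/t on [1, 3/2)
breakpoints 1, 2: one integral from each of the 3 segments
over [0, 1), the kernel integral of sqrt(2)*sqrt(t)/2 enters the sum
over [1, 2), the kernel integral of exp(-t/2) enters the sum
the [2, 3) slice contributes ∫ 2*log(t/2)/t·t^(s-1) dt

(3*2**s*(2*s + 1)*(s**2 - 2*s + 1)*uppergamma(s, 1/2) - 3*2**s*(2*s + 1)*(s**2 - 2*s + 1)*uppergamma(s, 1) + 3*2**s*(2*s + 1) + 3**s*s*(2*s + 1)*(-2*log(2) + 2*log(3)) - 2*3**s*(2*s + 1) + 3**s*(2*s + 1)*(-2*log(3) + 2*log(2)) + 3*sqrt(2)*(s**2 - 2*s + 1))/(3*(2*s + 1)*(s**2 - 2*s + 1))
  Re(s) > -1/2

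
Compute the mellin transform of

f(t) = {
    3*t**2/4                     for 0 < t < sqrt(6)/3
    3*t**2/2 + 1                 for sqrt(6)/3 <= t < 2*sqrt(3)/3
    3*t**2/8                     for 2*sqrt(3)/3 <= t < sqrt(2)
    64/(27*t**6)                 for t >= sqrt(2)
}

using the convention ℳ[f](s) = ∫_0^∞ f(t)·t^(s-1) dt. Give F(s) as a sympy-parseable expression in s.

the power substitution comes off first: 3*t/4 on [0, 2/3); 3*t/2 + 1 on [2/3, 4/3); 3*t/8 on [4/3, 2); …
reversing the common scale on t: 3*t/2 on [0, 1/3); 3*t + 1 on [1/3, 2/3); 3*t/4 on [2/3, 1); …
undo the common scale on t: t on [0, 1/2); 2*t + 1 on [1/2, 1); t/2 on [1, 3/2); …
summing 4 kernel integrals split by sqrt(6)/3, 2*sqrt(3)/3, sqrt(2) yields ℳ[f](s)
for t in [0, sqrt(6)/3): the term is ∫ 3*t**2/4·t^(s-1)
segment [sqrt(6)/3, 2*sqrt(3)/3) carries (3*t**2/2 + 1); integrate it
[2*sqrt(3)/3, sqrt(2)) adds the kernel integral of 3*t**2/8
for t in [sqrt(2), ∞): the term is ∫ 64/(27*t**6)·t^(s-1)

2**(s/2)*(sqrt(3)/3)**s*(270*2**(s/2)*s*(s - 6) + 216*2**(s/2)*(s - 6) + 81*3**(s/2)*s*(s - 6) - 32*3**(s/2)*s*(s + 2) - 162*s*(s - 6) - 216*s + 1296)/(108*s*(s - 6)*(s + 2))
  -2 < Re(s) < 6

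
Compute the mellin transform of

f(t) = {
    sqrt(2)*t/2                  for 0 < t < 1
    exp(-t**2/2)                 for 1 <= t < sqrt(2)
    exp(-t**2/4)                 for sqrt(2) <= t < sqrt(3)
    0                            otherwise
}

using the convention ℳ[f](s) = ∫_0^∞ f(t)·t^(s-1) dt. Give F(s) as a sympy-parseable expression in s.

(2**(s/2)*(s + 1)*uppergamma(s/2, 1/2) - 2**(s/2)*(s + 1)*uppergamma(s/2, 1) + 2**s*(s + 1)*uppergamma(s/2, 1/2) - 2**s*(s + 1)*uppergamma(s/2, 3/4) + sqrt(2))/(2*(s + 1))
  Re(s) > -1

peel off the power substitution: sqrt(2)*sqrt(t)/2 on [0, 1); exp(-t/2) on [1, 2); exp(-t/4) on [2, 3)
reversing the common scale on t: sqrt(t) on [0, 1/2); exp(-t) on [1/2, 1); exp(-t/2) on [1, 3/2)
cuts at 1, sqrt(2): linearity sums the 3 kernel integrals
over [0, 1), the kernel integral of sqrt(2)*t/2 enters the sum
piece [1, sqrt(2)): integrate exp(-t**2/2) against the kernel
on [sqrt(2), sqrt(3)) integrate f = exp(-t**2/4) against the kernel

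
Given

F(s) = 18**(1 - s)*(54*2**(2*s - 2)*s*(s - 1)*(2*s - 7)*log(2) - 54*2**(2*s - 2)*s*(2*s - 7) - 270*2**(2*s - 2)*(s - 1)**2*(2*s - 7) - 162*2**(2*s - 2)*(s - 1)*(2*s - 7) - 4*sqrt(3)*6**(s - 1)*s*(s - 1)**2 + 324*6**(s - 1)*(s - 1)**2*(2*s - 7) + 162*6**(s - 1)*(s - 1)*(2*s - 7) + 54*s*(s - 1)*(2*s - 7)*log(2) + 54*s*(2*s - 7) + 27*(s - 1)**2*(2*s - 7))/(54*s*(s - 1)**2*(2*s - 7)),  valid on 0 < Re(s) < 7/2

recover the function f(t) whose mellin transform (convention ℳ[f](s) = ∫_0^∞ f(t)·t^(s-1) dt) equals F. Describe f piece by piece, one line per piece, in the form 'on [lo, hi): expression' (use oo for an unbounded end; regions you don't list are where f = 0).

undo the shared t-power: 9*t on [0, 1/18); log(9*t) on [1/18, 2/9); 9*t + 3 on [2/9, 1/3); …
back out the common scale on t: 3*t on [0, 1/6); log(3*t) on [1/6, 2/3); 3*t + 3 on [2/3, 1); …
peel off the common scale on t: t on [0, 1/2); log(t) on [1/2, 2); t + 3 on [2, 3); …
treat the 4 regions marked off by 1/18, 2/9, 1/3 separately and sum
the [0, 1/18) slice contributes ∫ 9·t^(s-1) dt
∫ log(9*t)/t·t^(s-1) over [1/18, 2/9)
[2/9, 1/3) adds the kernel integral of (9*t + 3)/t
the [1/3, ∞) slice contributes ∫ 1/(243*t**(7/2))·t^(s-1) dt

on [0, 1/18): 9
on [1/18, 2/9): log(9*t)/t
on [2/9, 1/3): (9*t + 3)/t
on [1/3, oo): 1/(243*t**(7/2))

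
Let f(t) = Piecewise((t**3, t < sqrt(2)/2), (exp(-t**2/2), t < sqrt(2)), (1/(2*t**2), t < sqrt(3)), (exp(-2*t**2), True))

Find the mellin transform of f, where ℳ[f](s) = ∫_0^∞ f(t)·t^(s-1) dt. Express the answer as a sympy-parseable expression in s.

(sqrt(3)/6)**s*(-6*2**s*6**(s/2)*(s - 2)*(s + 3)*uppergamma(s/2, 1) + 6*6**(s/2)*(s - 2)*(s + 3)*uppergamma(s/2, 6) + 3*sqrt(2)*6**(s/2)*(s - 2) + 2*6**s*(s + 3) + 6*(2*sqrt(6))**s*(s - 2)*(s + 3)*uppergamma(s/2, 1/4) - 3*(2*sqrt(6))**s*(s + 3))/(12*(s - 2)*(s + 3))
  Re(s) > -3

reversing the power substitution: t**(3/2) on [0, 1/2); exp(-t/2) on [1/2, 2); 1/(2*t) on [2, 3); …
integrate the 4 segments split at sqrt(2)/2, sqrt(2), sqrt(3), then add the results
segment 0 to sqrt(2)/2 holds t**3; add its integral
on [sqrt(2)/2, sqrt(2)) integrate f = exp(-t**2/2) against the kernel
segment sqrt(2) to sqrt(3) holds 1/(2*t**2); add its integral
segment [sqrt(3), ∞) carries exp(-2*t**2); integrate it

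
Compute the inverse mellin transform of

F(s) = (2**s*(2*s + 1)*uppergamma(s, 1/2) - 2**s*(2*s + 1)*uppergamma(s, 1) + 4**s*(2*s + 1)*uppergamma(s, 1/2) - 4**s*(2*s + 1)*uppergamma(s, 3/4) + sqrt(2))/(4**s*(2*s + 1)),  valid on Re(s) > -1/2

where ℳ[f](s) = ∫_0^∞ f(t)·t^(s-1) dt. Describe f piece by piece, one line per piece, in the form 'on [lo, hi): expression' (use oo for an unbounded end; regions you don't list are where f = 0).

on [0, 1/4): sqrt(2)*sqrt(t)
on [1/4, 1/2): exp(-2*t)
on [1/2, 3/4): exp(-t)

undo the common scale on t: sqrt(t) on [0, 1/2); exp(-t) on [1/2, 1); exp(-t/2) on [1, 3/2)
summing 3 kernel integrals split by 1/4, 1/2 yields ℳ[f](s)
the [0, 1/4) slice contributes ∫ sqrt(2)*sqrt(t)·t^(s-1) dt
∫ exp(-2*t)·t^(s-1) over [1/4, 1/2)
∫ over [1/2, 3/4) of exp(-t)·t^(s-1) joins the sum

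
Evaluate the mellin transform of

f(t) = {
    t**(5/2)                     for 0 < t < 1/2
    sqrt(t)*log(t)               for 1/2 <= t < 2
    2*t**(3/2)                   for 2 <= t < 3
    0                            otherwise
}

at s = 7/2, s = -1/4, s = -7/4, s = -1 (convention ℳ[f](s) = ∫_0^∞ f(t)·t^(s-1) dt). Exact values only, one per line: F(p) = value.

F(7/2) = 257*log(2)/64 + 320281/3840
F(-1/4) = 2**(3/4)*(-864*sqrt(2) + log(2**(180 + 180*sqrt(2))) + 216*6**(1/4) + 725)/90
F(-7/4) = 2**(1/4)*(-100*6**(3/4) - log(2**(15*sqrt(2) + 120)) + 146 + 288*sqrt(2))/75
F(-1) = sqrt(2)*(-18*log(2) - 11 + 12*sqrt(6))/6

remove the shared t-power first: t**2 on [0, 1/2); log(t) on [1/2, 2); 2*t on [2, 3)
slice at 1/2, 2, transform all 3 pieces, and sum them
∫ over [0, 1/2) of t**(5/2)·t^(s-1) joins the sum
∫ sqrt(t)*log(t)·t^(s-1) over [1/2, 2)
piece [2, 3): integrate 2*t**(3/2) against the kernel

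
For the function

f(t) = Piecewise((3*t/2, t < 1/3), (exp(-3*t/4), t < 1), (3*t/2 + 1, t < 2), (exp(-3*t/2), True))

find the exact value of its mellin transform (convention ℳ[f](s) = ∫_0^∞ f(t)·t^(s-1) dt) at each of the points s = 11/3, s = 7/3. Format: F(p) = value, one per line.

back out the common scale on t: t on [0, 1/2); exp(-t/2) on [1/2, 3/2); t + 1 on [3/2, 3); …
cuts at 1/3, 1, 2: linearity sums the 4 kernel integrals
over [0, 1/3), the kernel integral of 3*t/2 enters the sum
∫ exp(-3*t/4)·t^(s-1) over [1/3, 1)
segment [1, 2) carries (3*t/2 + 1); integrate it
on [2, ∞): add ∫ exp(-3*t/2)·t^(s-1) dt

F(11/3) = 3**(1/3)*(-39424*2**(1/3)*uppergamma(11/3, 3/4) - 4941*3**(2/3) + 33 + 2464*2**(2/3)*uppergamma(11/3, 3) + 39424*2**(1/3)*uppergamma(11/3, 1/4) + 60912*6**(2/3))/24948
F(7/3) = 3**(2/3)*(-2240*2**(2/3)*uppergamma(7/3, 3/4) - 1107*3**(1/3) + 21 + 560*2**(1/3)*uppergamma(7/3, 3) + 2240*2**(2/3)*uppergamma(7/3, 1/4) + 6696*6**(1/3))/3780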